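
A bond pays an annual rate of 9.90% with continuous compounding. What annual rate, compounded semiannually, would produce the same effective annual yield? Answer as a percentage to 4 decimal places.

10.1491%

EAR under continuous compounding: e^0.0990 − 1 = 0.104066.
Solve (1 + r/2)^2 = 1.104066: r/2 = 1.104066^(1/2) − 1 = 0.050746, so r = 0.101491 = 10.1491%.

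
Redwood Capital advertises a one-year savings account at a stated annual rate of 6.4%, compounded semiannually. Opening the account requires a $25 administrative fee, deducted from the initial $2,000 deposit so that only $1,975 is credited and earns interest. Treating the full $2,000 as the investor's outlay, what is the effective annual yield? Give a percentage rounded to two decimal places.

Value after one year: 1,975 × (1 + 0.064/2)^2 = 1,975 × 1.065024 = $2,103.42.
Effective yield on the $2,000 outlay: 2,103.42 / 2,000 − 1 = 0.051711 = 5.17%.

5.17%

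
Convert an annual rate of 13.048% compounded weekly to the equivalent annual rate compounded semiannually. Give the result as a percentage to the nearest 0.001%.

13.466%

EAR = (1 + 0.13048/52)^52 − 1 = 0.139189.
Solve (1 + r/2)^2 = 1.139189: r/2 = 1.139189^(1/2) − 1 = 0.067328, so r = 0.134656 = 13.466%.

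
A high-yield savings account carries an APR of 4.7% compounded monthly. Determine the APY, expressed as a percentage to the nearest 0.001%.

4.803%

EAR = (1 + 0.047/12)^12 − 1.
= 1.048026 − 1 = 4.803%.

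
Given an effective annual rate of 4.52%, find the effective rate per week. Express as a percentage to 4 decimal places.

The per-week rate i satisfies (1 + i)^52 = 1 + 0.0452.
i = 1.0452^(1/52) − 1 = 0.0008505 = 0.0851%.

0.0851%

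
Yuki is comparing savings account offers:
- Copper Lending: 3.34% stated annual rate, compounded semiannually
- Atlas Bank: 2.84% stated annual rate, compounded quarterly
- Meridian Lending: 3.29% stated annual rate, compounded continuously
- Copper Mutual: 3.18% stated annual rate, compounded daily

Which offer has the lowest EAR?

Atlas Bank

Copper Lending: (1 + 0.0334/2)^2 − 1 = 3.368%
Atlas Bank: (1 + 0.0284/4)^4 − 1 = 2.870%
Meridian Lending: e^0.0329 − 1 = 3.345%
Copper Mutual: (1 + 0.0318/365)^365 − 1 = 3.231%
The lowest effective annual rate is Atlas Bank at 2.870%.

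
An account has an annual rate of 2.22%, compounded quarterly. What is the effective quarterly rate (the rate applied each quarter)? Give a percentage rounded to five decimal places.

0.55500%

With a nominal annual rate compounded quarterly, the periodic rate is the nominal rate divided by 4.
i = 0.0222 / 4 = 0.0055500 = 0.55500%.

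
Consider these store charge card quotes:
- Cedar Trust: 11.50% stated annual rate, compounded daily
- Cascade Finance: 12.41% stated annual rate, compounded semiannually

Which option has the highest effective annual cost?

Cascade Finance

Cedar Trust: (1 + 0.1150/365)^365 − 1 = 12.185%
Cascade Finance: (1 + 0.1241/2)^2 − 1 = 12.795%
The highest effective annual rate is Cascade Finance at 12.795%.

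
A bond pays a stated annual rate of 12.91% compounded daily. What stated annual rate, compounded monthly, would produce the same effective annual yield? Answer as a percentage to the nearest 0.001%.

EAR = (1 + 0.1291/365)^365 − 1 = 0.137778.
Solve (1 + r/12)^12 = 1.137778: r/12 = 1.137778^(1/12) − 1 = 0.010814, so r = 0.129774 = 12.977%.

12.977%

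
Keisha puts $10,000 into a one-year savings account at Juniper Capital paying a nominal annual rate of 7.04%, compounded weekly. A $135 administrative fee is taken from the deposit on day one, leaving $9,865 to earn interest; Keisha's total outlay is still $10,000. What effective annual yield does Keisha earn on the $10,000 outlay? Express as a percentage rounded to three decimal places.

Value after one year: 9,865 × (1 + 0.0704/52)^52 = 9,865 × 1.072886 = $10,584.02.
Effective yield on the $10,000 outlay: 10,584.02 / 10,000 − 1 = 0.058402 = 5.840%.

5.840%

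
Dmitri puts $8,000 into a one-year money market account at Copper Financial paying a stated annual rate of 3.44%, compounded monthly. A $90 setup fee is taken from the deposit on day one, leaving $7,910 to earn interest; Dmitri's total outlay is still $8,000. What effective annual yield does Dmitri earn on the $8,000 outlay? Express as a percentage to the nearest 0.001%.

2.330%

Value after one year: 7,910 × (1 + 0.0344/12)^12 = 7,910 × 1.034948 = $8,186.44.
Effective yield on the $8,000 outlay: 8,186.44 / 8,000 − 1 = 0.023304 = 2.330%.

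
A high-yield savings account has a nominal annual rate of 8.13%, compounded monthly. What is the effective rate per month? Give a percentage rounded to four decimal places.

With a nominal annual rate compounded monthly, the periodic rate is the nominal rate divided by 12.
i = 0.0813 / 12 = 0.0067750 = 0.6775%.

0.6775%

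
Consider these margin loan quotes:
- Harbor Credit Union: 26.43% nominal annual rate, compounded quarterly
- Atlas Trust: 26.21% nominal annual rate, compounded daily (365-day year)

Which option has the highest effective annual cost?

Atlas Trust

Harbor Credit Union: (1 + 0.2643/4)^4 − 1 = 29.167%
Atlas Trust: (1 + 0.2621/365)^365 − 1 = 29.953%
The highest effective annual rate is Atlas Trust at 29.953%.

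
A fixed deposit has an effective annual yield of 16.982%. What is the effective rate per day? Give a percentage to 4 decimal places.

0.0430%

The per-day rate i satisfies (1 + i)^365 = 1 + 0.16982.
i = 1.16982^(1/365) − 1 = 0.0004298 = 0.0430%.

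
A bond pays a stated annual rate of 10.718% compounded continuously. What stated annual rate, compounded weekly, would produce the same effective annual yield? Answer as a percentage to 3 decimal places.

10.729%

EAR under continuous compounding: e^0.10718 − 1 = 0.113135.
Solve (1 + r/52)^52 = 1.113135: r/52 = 1.113135^(1/52) − 1 = 0.002063, so r = 0.107291 = 10.729%.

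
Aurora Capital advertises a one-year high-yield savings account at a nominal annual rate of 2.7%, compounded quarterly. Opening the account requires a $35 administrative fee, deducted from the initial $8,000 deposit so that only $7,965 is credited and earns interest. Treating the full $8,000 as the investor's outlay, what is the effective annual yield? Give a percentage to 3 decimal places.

2.278%

Value after one year: 7,965 × (1 + 0.027/4)^4 = 7,965 × 1.027275 = $8,182.24.
Effective yield on the $8,000 outlay: 8,182.24 / 8,000 − 1 = 0.022780 = 2.278%.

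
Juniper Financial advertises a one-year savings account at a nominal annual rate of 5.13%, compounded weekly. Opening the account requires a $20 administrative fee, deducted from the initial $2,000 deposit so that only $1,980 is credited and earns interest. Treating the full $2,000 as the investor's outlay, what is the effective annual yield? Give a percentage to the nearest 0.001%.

4.209%

Value after one year: 1,980 × (1 + 0.0513/52)^52 = 1,980 × 1.052612 = $2,084.17.
Effective yield on the $2,000 outlay: 2,084.17 / 2,000 − 1 = 0.042086 = 4.209%.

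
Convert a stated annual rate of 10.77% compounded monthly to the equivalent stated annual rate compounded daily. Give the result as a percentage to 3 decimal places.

EAR = (1 + 0.1077/12)^12 − 1 = 0.113179.
Solve (1 + r/365)^365 = 1.113179: r/365 = 1.113179^(1/365) − 1 = 0.000294, so r = 0.107235 = 10.724%.

10.724%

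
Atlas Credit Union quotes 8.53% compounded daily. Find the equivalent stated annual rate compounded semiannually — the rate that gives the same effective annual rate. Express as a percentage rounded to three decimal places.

8.713%

EAR = (1 + 0.0853/365)^365 − 1 = 0.089033.
Solve (1 + r/2)^2 = 1.089033: r/2 = 1.089033^(1/2) − 1 = 0.043567, so r = 0.087135 = 8.713%.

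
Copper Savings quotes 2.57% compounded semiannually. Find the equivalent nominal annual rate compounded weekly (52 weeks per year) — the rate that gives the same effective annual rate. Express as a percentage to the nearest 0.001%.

EAR = (1 + 0.0257/2)^2 − 1 = 0.025865.
Solve (1 + r/52)^52 = 1.025865: r/52 = 1.025865^(1/52) − 1 = 0.000491, so r = 0.025543 = 2.554%.

2.554%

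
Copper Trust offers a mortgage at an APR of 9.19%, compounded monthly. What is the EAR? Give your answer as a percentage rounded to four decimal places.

EAR = (1 + 0.0919/12)^12 − 1.
= (1 + 0.007658)^12 − 1 = 1.095871 − 1 = 9.5871%.

9.5871%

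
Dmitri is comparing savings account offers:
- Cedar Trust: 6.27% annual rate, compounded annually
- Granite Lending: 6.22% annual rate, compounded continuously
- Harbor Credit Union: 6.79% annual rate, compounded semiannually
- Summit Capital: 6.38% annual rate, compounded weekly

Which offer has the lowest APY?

Cedar Trust: compounded annually, EAR = 6.270%
Granite Lending: e^0.0622 − 1 = 6.418%
Harbor Credit Union: (1 + 0.0679/2)^2 − 1 = 6.905%
Summit Capital: (1 + 0.0638/52)^52 − 1 = 6.584%
The lowest effective annual rate is Cedar Trust at 6.270%.

Cedar Trust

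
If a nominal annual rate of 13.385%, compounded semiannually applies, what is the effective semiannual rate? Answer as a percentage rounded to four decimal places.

With a nominal annual rate compounded semiannually, the periodic rate is the nominal rate divided by 2.
i = 0.13385 / 2 = 0.0669250 = 6.6925%.

6.6925%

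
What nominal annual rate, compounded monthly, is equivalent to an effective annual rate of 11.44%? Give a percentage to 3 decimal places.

(1 + r/12)^12 − 1 = 0.1144, so 1 + r/12 = 1.1144^(1/12).
r/12 = 0.009067, so r = 0.108806 = 10.881%.

10.881%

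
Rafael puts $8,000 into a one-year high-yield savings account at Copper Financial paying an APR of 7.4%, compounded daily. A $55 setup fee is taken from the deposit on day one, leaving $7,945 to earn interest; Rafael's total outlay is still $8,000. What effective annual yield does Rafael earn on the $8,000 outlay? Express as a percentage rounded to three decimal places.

6.940%

Value after one year: 7,945 × (1 + 0.074/365)^365 = 7,945 × 1.076799 = $8,555.17.
Effective yield on the $8,000 outlay: 8,555.17 / 8,000 − 1 = 0.069396 = 6.940%.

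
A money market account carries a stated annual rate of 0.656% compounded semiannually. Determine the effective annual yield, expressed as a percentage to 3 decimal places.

0.657%

EAR = (1 + 0.00656/2)^2 − 1.
= (1 + 0.003280)^2 − 1 = 1.006571 − 1 = 0.657%.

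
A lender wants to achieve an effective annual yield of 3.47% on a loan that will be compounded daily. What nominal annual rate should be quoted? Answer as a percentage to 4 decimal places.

3.4113%

(1 + r/365)^365 − 1 = 0.0347, so 1 + r/365 = 1.0347^(1/365).
r/365 = 0.000093, so r = 0.034113 = 3.4113%.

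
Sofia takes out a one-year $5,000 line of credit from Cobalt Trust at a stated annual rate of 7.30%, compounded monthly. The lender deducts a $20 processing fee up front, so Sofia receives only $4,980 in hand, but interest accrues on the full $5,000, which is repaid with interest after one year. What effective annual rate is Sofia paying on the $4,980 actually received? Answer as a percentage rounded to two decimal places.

Amount owed after one year: 5,000 × (1 + 0.0730/12)^12 = 5,000 × 1.075493 = $5,377.46.
Effective rate on net proceeds: 5,377.46 / 4,980 − 1 = 0.079812 = 7.98%.

7.98%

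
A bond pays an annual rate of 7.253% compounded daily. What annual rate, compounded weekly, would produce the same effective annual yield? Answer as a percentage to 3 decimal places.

EAR = (1 + 0.07253/365)^365 − 1 = 0.075217.
Solve (1 + r/52)^52 = 1.075217: r/52 = 1.075217^(1/52) − 1 = 0.001396, so r = 0.072573 = 7.257%.

7.257%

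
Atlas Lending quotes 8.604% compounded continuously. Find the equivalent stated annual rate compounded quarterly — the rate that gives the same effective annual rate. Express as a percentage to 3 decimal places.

8.697%

EAR under continuous compounding: e^0.08604 − 1 = 0.089850.
Solve (1 + r/4)^4 = 1.089850: r/4 = 1.089850^(1/4) − 1 = 0.021743, so r = 0.086972 = 8.697%.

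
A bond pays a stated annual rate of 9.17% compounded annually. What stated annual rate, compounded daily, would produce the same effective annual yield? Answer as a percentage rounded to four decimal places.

Compounded annually, EAR = nominal = 0.091700.
Solve (1 + r/365)^365 = 1.091700: r/365 = 1.091700^(1/365) − 1 = 0.000240, so r = 0.087747 = 8.7747%.

8.7747%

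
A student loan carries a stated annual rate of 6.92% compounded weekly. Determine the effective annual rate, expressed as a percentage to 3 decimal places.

EAR = (1 + 0.0692/52)^52 − 1.
= (1 + 0.001331)^52 − 1 = 1.071601 − 1 = 7.160%.

7.160%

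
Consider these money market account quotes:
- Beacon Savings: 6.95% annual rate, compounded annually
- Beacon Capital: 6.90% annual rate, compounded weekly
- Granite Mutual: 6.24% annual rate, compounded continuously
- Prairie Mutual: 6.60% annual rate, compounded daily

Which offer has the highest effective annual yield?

Beacon Capital

Beacon Savings: compounded annually, EAR = 6.950%
Beacon Capital: (1 + 0.0690/52)^52 − 1 = 7.139%
Granite Mutual: e^0.0624 − 1 = 6.439%
Prairie Mutual: (1 + 0.0660/365)^365 − 1 = 6.822%
The highest effective annual rate is Beacon Capital at 7.139%.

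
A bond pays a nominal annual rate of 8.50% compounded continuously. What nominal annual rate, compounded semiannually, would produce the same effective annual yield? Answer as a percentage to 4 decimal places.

EAR under continuous compounding: e^0.0850 − 1 = 0.088717.
Solve (1 + r/2)^2 = 1.088717: r/2 = 1.088717^(1/2) − 1 = 0.043416, so r = 0.086832 = 8.6832%.

8.6832%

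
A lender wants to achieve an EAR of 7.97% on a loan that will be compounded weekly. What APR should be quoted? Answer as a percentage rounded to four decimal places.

7.6740%

(1 + r/52)^52 − 1 = 0.0797, so 1 + r/52 = 1.0797^(1/52).
r/52 = 0.001476, so r = 0.076740 = 7.6740%.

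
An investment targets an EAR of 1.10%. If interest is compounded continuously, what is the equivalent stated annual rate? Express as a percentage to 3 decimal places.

Continuous: nominal r satisfies e^r − 1 = 0.0110.
r = ln(1 + 0.0110) = ln(1.0110) = 0.010940 = 1.094%.

1.094%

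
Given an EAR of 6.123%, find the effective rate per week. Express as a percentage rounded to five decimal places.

0.11435%

The per-week rate i satisfies (1 + i)^52 = 1 + 0.06123.
i = 1.06123^(1/52) − 1 = 0.0011435 = 0.11435%.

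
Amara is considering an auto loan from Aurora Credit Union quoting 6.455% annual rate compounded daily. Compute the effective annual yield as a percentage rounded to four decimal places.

EAR = (1 + 0.06455/365)^365 − 1.
= 1.066673 − 1 = 6.6673%.

6.6673%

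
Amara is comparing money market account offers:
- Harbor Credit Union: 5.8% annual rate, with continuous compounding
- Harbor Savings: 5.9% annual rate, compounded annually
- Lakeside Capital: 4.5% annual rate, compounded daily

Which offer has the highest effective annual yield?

Harbor Credit Union

Harbor Credit Union: e^0.058 − 1 = 5.971%
Harbor Savings: compounded annually, EAR = 5.900%
Lakeside Capital: (1 + 0.045/365)^365 − 1 = 4.602%
The highest effective annual rate is Harbor Credit Union at 5.971%.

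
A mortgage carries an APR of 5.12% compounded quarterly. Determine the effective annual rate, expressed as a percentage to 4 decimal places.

EAR = (1 + 0.0512/4)^4 − 1.
= (1 + 0.012800)^4 − 1 = 1.052191 − 1 = 5.2191%.

5.2191%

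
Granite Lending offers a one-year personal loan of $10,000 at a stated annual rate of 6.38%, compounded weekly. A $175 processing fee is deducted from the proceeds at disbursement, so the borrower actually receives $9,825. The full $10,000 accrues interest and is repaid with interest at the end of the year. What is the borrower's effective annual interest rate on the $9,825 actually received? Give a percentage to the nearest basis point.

8.48%

Amount owed after one year: 10,000 × (1 + 0.0638/52)^52 = 10,000 × 1.065838 = $10,658.38.
Effective rate on net proceeds: 10,658.38 / 9,825 − 1 = 0.084822 = 8.48%.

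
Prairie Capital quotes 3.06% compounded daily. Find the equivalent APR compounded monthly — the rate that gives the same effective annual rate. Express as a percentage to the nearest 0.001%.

3.064%

EAR = (1 + 0.0306/365)^365 − 1 = 0.031072.
Solve (1 + r/12)^12 = 1.031072: r/12 = 1.031072^(1/12) − 1 = 0.002553, so r = 0.030638 = 3.064%.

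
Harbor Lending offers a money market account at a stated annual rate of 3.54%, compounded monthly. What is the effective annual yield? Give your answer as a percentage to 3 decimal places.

3.598%

EAR = (1 + 0.0354/12)^12 − 1.
= (1 + 0.002950)^12 − 1 = 1.035980 − 1 = 3.598%.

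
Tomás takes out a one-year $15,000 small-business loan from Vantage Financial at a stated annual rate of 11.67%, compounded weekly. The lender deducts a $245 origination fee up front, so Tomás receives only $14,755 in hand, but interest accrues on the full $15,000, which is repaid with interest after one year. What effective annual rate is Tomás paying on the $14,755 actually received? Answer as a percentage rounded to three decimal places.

Amount owed after one year: 15,000 × (1 + 0.1167/52)^52 = 15,000 × 1.123635 = $16,854.53.
Effective rate on net proceeds: 16,854.53 / 14,755 − 1 = 0.142293 = 14.229%.

14.229%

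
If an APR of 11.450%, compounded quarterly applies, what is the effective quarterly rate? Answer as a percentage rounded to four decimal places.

2.8625%

With a nominal annual rate compounded quarterly, the periodic rate is the nominal rate divided by 4.
i = 0.11450 / 4 = 0.0286250 = 2.8625%.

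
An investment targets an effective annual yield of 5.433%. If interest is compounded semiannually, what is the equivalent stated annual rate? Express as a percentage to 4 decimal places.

(1 + r/2)^2 − 1 = 0.05433, so 1 + r/2 = 1.05433^(1/2).
r/2 = 0.026806, so r = 0.053611 = 5.3611%.

5.3611%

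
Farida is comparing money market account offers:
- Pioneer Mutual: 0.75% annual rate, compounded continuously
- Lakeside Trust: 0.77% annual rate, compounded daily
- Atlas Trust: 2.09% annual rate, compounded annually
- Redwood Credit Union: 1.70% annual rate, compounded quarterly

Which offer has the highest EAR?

Pioneer Mutual: e^0.0075 − 1 = 0.753%
Lakeside Trust: (1 + 0.0077/365)^365 − 1 = 0.773%
Atlas Trust: compounded annually, EAR = 2.090%
Redwood Credit Union: (1 + 0.0170/4)^4 − 1 = 1.711%
The highest effective annual rate is Atlas Trust at 2.090%.

Atlas Trust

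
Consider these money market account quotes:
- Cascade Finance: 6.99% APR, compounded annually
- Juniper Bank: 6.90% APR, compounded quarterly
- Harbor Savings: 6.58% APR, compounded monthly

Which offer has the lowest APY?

Cascade Finance: compounded annually, EAR = 6.990%
Juniper Bank: (1 + 0.0690/4)^4 − 1 = 7.081%
Harbor Savings: (1 + 0.0658/12)^12 − 1 = 6.782%
The lowest effective annual rate is Harbor Savings at 6.782%.

Harbor Savings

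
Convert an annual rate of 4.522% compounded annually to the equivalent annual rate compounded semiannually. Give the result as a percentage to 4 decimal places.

Compounded annually, EAR = nominal = 0.045220.
Solve (1 + r/2)^2 = 1.045220: r/2 = 1.045220^(1/2) − 1 = 0.022360, so r = 0.044720 = 4.4720%.

4.4720%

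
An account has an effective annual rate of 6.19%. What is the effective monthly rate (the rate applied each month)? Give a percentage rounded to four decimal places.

The per-month rate i satisfies (1 + i)^12 = 1 + 0.0619.
i = 1.0619^(1/12) − 1 = 0.0050175 = 0.5018%.

0.5018%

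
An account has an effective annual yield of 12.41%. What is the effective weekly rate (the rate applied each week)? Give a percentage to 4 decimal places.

The per-week rate i satisfies (1 + i)^52 = 1 + 0.1241.
i = 1.1241^(1/52) − 1 = 0.0022522 = 0.2252%.

0.2252%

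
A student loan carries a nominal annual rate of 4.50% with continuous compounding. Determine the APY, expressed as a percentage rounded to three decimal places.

With continuous compounding, EAR = e^0.0450 − 1.
e^0.0450 = 1.046028, so EAR = 0.046028 = 4.603%.

4.603%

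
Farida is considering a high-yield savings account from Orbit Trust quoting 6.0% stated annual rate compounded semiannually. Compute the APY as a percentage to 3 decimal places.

EAR = (1 + 0.060/2)^2 − 1.
= (1 + 0.030000)^2 − 1 = 1.060900 − 1 = 6.090%.

6.090%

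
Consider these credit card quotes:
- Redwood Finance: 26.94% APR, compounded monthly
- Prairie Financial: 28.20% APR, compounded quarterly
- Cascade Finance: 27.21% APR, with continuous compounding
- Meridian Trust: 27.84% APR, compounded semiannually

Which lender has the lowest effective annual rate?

Meridian Trust

Redwood Finance: (1 + 0.2694/12)^12 − 1 = 30.528%
Prairie Financial: (1 + 0.2820/4)^4 − 1 = 31.325%
Cascade Finance: e^0.2721 − 1 = 31.272%
Meridian Trust: (1 + 0.2784/2)^2 − 1 = 29.778%
The lowest effective annual rate is Meridian Trust at 29.778%.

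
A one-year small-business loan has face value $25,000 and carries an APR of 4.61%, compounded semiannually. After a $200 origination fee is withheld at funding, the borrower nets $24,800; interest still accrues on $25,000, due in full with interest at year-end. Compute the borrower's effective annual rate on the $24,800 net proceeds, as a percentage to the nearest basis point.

5.51%

Amount owed after one year: 25,000 × (1 + 0.0461/2)^2 = 25,000 × 1.046631 = $26,165.78.
Effective rate on net proceeds: 26,165.78 / 24,800 − 1 = 0.055072 = 5.51%.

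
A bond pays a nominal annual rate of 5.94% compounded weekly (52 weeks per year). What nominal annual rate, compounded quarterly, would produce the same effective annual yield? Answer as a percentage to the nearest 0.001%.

EAR = (1 + 0.0594/52)^52 − 1 = 0.061164.
Solve (1 + r/4)^4 = 1.061164: r/4 = 1.061164^(1/4) − 1 = 0.014952, so r = 0.059809 = 5.981%.

5.981%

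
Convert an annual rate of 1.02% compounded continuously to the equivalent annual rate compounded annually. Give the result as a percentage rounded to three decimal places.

EAR under continuous compounding: e^0.0102 − 1 = 0.010252.
Compounded annually, the equivalent nominal rate is the EAR itself: 1.025%.

1.025%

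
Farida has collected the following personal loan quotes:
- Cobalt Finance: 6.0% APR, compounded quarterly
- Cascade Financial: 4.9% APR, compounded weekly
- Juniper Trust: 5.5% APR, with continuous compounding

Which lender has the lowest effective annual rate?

Cascade Financial

Cobalt Finance: (1 + 0.060/4)^4 − 1 = 6.136%
Cascade Financial: (1 + 0.049/52)^52 − 1 = 5.020%
Juniper Trust: e^0.055 − 1 = 5.654%
The lowest effective annual rate is Cascade Financial at 5.020%.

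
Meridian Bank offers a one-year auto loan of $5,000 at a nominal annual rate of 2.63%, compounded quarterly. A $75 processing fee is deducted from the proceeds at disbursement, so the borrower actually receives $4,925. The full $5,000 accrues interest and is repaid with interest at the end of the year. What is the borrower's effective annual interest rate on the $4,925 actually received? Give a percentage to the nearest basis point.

4.22%

Amount owed after one year: 5,000 × (1 + 0.0263/4)^4 = 5,000 × 1.026561 = $5,132.80.
Effective rate on net proceeds: 5,132.80 / 4,925 − 1 = 0.042193 = 4.22%.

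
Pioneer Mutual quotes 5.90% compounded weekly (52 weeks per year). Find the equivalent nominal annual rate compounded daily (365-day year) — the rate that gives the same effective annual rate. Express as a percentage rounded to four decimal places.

EAR = (1 + 0.0590/52)^52 − 1 = 0.060740.
Solve (1 + r/365)^365 = 1.060740: r/365 = 1.060740^(1/365) − 1 = 0.000162, so r = 0.058971 = 5.8971%.

5.8971%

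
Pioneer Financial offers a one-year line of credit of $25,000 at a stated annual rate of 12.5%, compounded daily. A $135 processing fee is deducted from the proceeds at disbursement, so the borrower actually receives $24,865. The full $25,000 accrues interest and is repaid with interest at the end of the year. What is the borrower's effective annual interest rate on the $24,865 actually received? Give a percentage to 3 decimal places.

Amount owed after one year: 25,000 × (1 + 0.125/365)^365 = 25,000 × 1.133124 = $28,328.11.
Effective rate on net proceeds: 28,328.11 / 24,865 − 1 = 0.139276 = 13.928%.

13.928%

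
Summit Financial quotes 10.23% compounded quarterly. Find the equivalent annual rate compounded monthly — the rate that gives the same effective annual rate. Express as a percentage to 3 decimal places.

10.144%

EAR = (1 + 0.1023/4)^4 − 1 = 0.106292.
Solve (1 + r/12)^12 = 1.106292: r/12 = 1.106292^(1/12) − 1 = 0.008453, so r = 0.101440 = 10.144%.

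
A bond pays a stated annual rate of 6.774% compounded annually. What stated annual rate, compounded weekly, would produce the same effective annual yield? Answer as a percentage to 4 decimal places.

Compounded annually, EAR = nominal = 0.067740.
Solve (1 + r/52)^52 = 1.067740: r/52 = 1.067740^(1/52) − 1 = 0.001261, so r = 0.065586 = 6.5586%.

6.5586%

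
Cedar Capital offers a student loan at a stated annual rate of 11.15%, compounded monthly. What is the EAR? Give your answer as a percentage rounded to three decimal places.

EAR = (1 + 0.1115/12)^12 − 1.
= (1 + 0.009292)^12 − 1 = 1.117378 − 1 = 11.738%.

11.738%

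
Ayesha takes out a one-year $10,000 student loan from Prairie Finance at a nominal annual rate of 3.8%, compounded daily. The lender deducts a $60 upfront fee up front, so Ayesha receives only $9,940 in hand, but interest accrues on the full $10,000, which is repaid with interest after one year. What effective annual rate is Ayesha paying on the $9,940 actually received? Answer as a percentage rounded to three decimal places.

4.500%

Amount owed after one year: 10,000 × (1 + 0.038/365)^365 = 10,000 × 1.038729 = $10,387.29.
Effective rate on net proceeds: 10,387.29 / 9,940 − 1 = 0.044999 = 4.500%.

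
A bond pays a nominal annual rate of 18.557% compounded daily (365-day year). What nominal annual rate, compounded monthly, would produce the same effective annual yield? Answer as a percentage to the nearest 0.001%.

18.696%

EAR = (1 + 0.18557/365)^365 − 1 = 0.203848.
Solve (1 + r/12)^12 = 1.203848: r/12 = 1.203848^(1/12) − 1 = 0.015580, so r = 0.186964 = 18.696%.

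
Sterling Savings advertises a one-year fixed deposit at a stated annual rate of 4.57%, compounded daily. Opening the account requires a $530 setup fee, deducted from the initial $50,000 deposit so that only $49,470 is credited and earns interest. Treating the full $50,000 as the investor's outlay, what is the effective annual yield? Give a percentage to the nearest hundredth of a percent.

Value after one year: 49,470 × (1 + 0.0457/365)^365 = 49,470 × 1.046757 = $51,783.09.
Effective yield on the $50,000 outlay: 51,783.09 / 50,000 − 1 = 0.035662 = 3.57%.

3.57%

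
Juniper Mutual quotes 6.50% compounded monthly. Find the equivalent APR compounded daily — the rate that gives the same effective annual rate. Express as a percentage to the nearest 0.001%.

6.483%

EAR = (1 + 0.0650/12)^12 − 1 = 0.066972.
Solve (1 + r/365)^365 = 1.066972: r/365 = 1.066972^(1/365) − 1 = 0.000178, so r = 0.064830 = 6.483%.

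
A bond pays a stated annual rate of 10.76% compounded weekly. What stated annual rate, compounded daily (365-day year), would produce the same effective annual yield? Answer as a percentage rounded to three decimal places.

EAR = (1 + 0.1076/52)^52 − 1 = 0.113478.
Solve (1 + r/365)^365 = 1.113478: r/365 = 1.113478^(1/365) − 1 = 0.000295, so r = 0.107505 = 10.750%.

10.750%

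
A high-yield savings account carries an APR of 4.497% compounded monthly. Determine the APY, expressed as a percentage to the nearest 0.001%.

4.591%

EAR = (1 + 0.04497/12)^12 − 1.
= 1.045909 − 1 = 4.591%.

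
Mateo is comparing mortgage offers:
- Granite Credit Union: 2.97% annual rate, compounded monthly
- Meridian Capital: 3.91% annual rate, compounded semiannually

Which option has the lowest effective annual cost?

Granite Credit Union: (1 + 0.0297/12)^12 − 1 = 3.011%
Meridian Capital: (1 + 0.0391/2)^2 − 1 = 3.948%
The lowest effective annual rate is Granite Credit Union at 3.011%.

Granite Credit Union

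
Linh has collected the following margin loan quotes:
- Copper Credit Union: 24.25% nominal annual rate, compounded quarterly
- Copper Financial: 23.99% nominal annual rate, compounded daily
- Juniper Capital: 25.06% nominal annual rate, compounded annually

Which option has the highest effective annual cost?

Copper Financial

Copper Credit Union: (1 + 0.2425/4)^4 − 1 = 26.546%
Copper Financial: (1 + 0.2399/365)^365 − 1 = 27.102%
Juniper Capital: compounded annually, EAR = 25.060%
The highest effective annual rate is Copper Financial at 27.102%.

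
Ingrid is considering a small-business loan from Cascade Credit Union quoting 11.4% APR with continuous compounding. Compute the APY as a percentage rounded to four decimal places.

12.0752%

With continuous compounding, EAR = e^0.114 − 1.
e^0.114 = 1.120752, so EAR = 0.120752 = 12.0752%.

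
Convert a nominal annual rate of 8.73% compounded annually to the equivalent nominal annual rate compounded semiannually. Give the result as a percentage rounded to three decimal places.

Compounded annually, EAR = nominal = 0.087300.
Solve (1 + r/2)^2 = 1.087300: r/2 = 1.087300^(1/2) − 1 = 0.042737, so r = 0.085474 = 8.547%.

8.547%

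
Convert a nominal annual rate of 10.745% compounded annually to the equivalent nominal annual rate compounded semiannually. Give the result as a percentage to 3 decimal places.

Compounded annually, EAR = nominal = 0.107450.
Solve (1 + r/2)^2 = 1.107450: r/2 = 1.107450^(1/2) − 1 = 0.052355, so r = 0.104709 = 10.471%.

10.471%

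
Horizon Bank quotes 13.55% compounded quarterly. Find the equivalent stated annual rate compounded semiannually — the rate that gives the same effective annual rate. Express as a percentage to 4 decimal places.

EAR = (1 + 0.1355/4)^4 − 1 = 0.142542.
Solve (1 + r/2)^2 = 1.142542: r/2 = 1.142542^(1/2) − 1 = 0.068898, so r = 0.137795 = 13.7795%.

13.7795%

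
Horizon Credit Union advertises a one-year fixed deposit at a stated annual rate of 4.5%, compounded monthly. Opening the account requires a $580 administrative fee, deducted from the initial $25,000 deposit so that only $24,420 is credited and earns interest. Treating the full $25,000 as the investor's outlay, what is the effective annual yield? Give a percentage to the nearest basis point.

2.17%

Value after one year: 24,420 × (1 + 0.045/12)^12 = 24,420 × 1.045940 = $25,541.85.
Effective yield on the $25,000 outlay: 25,541.85 / 25,000 − 1 = 0.021674 = 2.17%.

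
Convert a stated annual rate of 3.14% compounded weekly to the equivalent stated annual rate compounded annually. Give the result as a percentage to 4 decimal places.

3.1888%

EAR = (1 + 0.0314/52)^52 − 1 = 0.031888.
Compounded annually, the equivalent nominal rate is the EAR itself: 3.1888%.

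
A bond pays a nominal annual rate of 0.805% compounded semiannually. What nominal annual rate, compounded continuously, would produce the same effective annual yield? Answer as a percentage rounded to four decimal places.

0.8034%

EAR = (1 + 0.00805/2)^2 − 1 = 0.008066.
Equivalent continuous rate: r = ln(1 + 0.008066) = 0.008034 = 0.8034%.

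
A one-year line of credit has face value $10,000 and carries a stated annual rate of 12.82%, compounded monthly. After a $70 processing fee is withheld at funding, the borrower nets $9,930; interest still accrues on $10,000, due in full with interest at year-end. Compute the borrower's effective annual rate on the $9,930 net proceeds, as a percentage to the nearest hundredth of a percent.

14.40%

Amount owed after one year: 10,000 × (1 + 0.1282/12)^12 = 10,000 × 1.136008 = $11,360.08.
Effective rate on net proceeds: 11,360.08 / 9,930 − 1 = 0.144016 = 14.40%.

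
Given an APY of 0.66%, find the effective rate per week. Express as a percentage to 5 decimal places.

0.01265%

The per-week rate i satisfies (1 + i)^52 = 1 + 0.0066.
i = 1.0066^(1/52) − 1 = 0.0001265 = 0.01265%.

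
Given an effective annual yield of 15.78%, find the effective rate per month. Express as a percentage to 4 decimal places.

1.2285%

The per-month rate i satisfies (1 + i)^12 = 1 + 0.1578.
i = 1.1578^(1/12) − 1 = 0.0122850 = 1.2285%.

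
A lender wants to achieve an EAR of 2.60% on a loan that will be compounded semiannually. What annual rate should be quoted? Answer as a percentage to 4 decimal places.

2.5833%

(1 + r/2)^2 − 1 = 0.0260, so 1 + r/2 = 1.0260^(1/2).
r/2 = 0.012917, so r = 0.025833 = 2.5833%.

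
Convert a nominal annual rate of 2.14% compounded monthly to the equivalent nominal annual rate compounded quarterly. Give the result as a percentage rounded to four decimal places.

EAR = (1 + 0.0214/12)^12 − 1 = 0.021611.
Solve (1 + r/4)^4 = 1.021611: r/4 = 1.021611^(1/4) − 1 = 0.005360, so r = 0.021438 = 2.1438%.

2.1438%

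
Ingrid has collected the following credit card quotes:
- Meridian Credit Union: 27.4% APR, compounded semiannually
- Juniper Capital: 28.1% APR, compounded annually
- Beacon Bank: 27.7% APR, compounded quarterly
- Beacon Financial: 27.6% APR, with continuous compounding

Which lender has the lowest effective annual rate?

Meridian Credit Union: (1 + 0.274/2)^2 − 1 = 29.277%
Juniper Capital: compounded annually, EAR = 28.100%
Beacon Bank: (1 + 0.277/4)^4 − 1 = 30.712%
Beacon Financial: e^0.276 − 1 = 31.785%
The lowest effective annual rate is Juniper Capital at 28.100%.

Juniper Capital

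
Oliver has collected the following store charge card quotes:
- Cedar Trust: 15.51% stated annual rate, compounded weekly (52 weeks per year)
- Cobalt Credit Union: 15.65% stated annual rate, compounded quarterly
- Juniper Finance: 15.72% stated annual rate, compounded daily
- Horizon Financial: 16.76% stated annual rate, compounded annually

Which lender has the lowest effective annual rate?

Cobalt Credit Union

Cedar Trust: (1 + 0.1551/52)^52 − 1 = 16.751%
Cobalt Credit Union: (1 + 0.1565/4)^4 − 1 = 16.593%
Juniper Finance: (1 + 0.1572/365)^365 − 1 = 17.019%
Horizon Financial: compounded annually, EAR = 16.760%
The lowest effective annual rate is Cobalt Credit Union at 16.593%.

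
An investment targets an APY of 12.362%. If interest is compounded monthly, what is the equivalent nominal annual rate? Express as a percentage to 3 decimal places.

(1 + r/12)^12 − 1 = 0.12362, so 1 + r/12 = 1.12362^(1/12).
r/12 = 0.009760, so r = 0.117124 = 11.712%.

11.712%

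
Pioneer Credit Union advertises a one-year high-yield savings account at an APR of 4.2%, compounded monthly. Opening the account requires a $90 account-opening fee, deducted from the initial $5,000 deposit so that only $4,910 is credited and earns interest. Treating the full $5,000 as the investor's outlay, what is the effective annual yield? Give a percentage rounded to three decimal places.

2.405%

Value after one year: 4,910 × (1 + 0.042/12)^12 = 4,910 × 1.042818 = $5,120.24.
Effective yield on the $5,000 outlay: 5,120.24 / 5,000 − 1 = 0.024047 = 2.405%.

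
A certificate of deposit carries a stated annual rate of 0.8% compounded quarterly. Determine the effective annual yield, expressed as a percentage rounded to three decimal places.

EAR = (1 + 0.008/4)^4 − 1.
= 1.008024 − 1 = 0.802%.

0.802%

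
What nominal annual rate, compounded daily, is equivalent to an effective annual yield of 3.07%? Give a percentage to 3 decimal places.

3.024%

(1 + r/365)^365 − 1 = 0.0307, so 1 + r/365 = 1.0307^(1/365).
r/365 = 0.000083, so r = 0.030239 = 3.024%.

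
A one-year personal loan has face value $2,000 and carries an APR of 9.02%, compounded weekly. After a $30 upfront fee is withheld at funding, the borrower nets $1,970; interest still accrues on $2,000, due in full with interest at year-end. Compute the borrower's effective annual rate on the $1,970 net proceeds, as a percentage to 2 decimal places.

11.10%

Amount owed after one year: 2,000 × (1 + 0.0902/52)^52 = 2,000 × 1.094308 = $2,188.62.
Effective rate on net proceeds: 2,188.62 / 1,970 − 1 = 0.110972 = 11.10%.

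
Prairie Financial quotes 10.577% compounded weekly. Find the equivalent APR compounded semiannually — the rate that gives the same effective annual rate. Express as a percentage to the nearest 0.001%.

EAR = (1 + 0.10577/52)^52 − 1 = 0.111447.
Solve (1 + r/2)^2 = 1.111447: r/2 = 1.111447^(1/2) − 1 = 0.054252, so r = 0.108504 = 10.850%.

10.850%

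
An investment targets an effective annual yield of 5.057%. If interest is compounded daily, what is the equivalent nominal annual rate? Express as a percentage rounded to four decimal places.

(1 + r/365)^365 − 1 = 0.05057, so 1 + r/365 = 1.05057^(1/365).
r/365 = 0.000135, so r = 0.049336 = 4.9336%.

4.9336%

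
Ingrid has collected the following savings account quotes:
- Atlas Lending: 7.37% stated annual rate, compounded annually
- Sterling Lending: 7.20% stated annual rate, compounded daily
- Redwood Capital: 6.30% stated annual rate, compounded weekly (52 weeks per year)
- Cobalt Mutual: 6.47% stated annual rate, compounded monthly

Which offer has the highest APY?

Atlas Lending: compounded annually, EAR = 7.370%
Sterling Lending: (1 + 0.0720/365)^365 − 1 = 7.465%
Redwood Capital: (1 + 0.0630/52)^52 − 1 = 6.499%
Cobalt Mutual: (1 + 0.0647/12)^12 − 1 = 6.665%
The highest effective annual rate is Sterling Lending at 7.465%.

Sterling Lending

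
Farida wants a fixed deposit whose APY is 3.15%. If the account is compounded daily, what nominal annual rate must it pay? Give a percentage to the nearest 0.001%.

3.102%

(1 + r/365)^365 − 1 = 0.0315, so 1 + r/365 = 1.0315^(1/365).
r/365 = 0.000085, so r = 0.031015 = 3.102%.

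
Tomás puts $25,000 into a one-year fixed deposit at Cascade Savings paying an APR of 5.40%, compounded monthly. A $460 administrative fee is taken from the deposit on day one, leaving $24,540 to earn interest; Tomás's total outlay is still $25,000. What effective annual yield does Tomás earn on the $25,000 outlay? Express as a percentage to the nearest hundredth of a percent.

Value after one year: 24,540 × (1 + 0.0540/12)^12 = 24,540 × 1.055357 = $25,898.45.
Effective yield on the $25,000 outlay: 25,898.45 / 25,000 − 1 = 0.035938 = 3.59%.

3.59%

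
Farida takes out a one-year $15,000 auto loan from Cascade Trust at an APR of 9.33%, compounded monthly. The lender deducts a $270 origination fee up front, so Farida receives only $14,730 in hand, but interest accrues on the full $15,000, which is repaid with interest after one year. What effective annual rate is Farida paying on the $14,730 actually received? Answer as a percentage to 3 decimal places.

11.751%

Amount owed after one year: 15,000 × (1 + 0.0933/12)^12 = 15,000 × 1.097395 = $16,460.92.
Effective rate on net proceeds: 16,460.92 / 14,730 − 1 = 0.117510 = 11.751%.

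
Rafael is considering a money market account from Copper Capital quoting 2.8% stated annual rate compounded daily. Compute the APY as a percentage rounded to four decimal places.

2.8395%

EAR = (1 + 0.028/365)^365 − 1.
= (1 + 0.000077)^365 − 1 = 1.028395 − 1 = 2.8395%.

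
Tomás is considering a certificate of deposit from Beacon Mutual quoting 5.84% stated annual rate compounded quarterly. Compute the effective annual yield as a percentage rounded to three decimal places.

EAR = (1 + 0.0584/4)^4 − 1.
= (1 + 0.014600)^4 − 1 = 1.059691 − 1 = 5.969%.

5.969%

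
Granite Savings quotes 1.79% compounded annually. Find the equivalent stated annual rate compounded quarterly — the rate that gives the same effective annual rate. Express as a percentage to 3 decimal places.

1.778%

Compounded annually, EAR = nominal = 0.017900.
Solve (1 + r/4)^4 = 1.017900: r/4 = 1.017900^(1/4) − 1 = 0.004445, so r = 0.017781 = 1.778%.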